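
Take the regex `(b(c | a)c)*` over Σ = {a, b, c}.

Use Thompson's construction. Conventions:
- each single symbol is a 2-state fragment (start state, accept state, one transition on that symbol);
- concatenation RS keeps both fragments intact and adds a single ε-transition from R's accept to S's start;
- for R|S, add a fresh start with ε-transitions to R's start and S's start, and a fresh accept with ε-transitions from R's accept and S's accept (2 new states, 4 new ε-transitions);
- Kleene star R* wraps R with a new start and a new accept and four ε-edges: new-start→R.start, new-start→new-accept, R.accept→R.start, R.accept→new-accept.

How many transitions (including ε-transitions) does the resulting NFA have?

Per subexpression:
Each of the 4 symbol leaves contributes 1 transition (1 symbol, 0 ε).
  c | a = 6 transitions (2 symbol, 4 ε)
  b(c | a)c = 10 transitions (4 symbol, 6 ε)
  (b(c | a)c)* = 14 transitions (4 symbol, 10 ε)

14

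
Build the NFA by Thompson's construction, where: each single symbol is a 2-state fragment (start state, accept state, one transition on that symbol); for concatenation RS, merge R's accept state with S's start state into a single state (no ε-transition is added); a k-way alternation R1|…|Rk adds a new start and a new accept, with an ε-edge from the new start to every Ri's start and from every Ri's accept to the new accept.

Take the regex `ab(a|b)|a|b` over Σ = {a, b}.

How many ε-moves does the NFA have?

10

Per subexpression:
Each of the 6 symbol leaves contributes 0 ε-transitions.
  a|b : 4 ε-transitions
  ab(a|b) : 4 ε-transitions
  ab(a|b)|a|b : 10 ε-transitions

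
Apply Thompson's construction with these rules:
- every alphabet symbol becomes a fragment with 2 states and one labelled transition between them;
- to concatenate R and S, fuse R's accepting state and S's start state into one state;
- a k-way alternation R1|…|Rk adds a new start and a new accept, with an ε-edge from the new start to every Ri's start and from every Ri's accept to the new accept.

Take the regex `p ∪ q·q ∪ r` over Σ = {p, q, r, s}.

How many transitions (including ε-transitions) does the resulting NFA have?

10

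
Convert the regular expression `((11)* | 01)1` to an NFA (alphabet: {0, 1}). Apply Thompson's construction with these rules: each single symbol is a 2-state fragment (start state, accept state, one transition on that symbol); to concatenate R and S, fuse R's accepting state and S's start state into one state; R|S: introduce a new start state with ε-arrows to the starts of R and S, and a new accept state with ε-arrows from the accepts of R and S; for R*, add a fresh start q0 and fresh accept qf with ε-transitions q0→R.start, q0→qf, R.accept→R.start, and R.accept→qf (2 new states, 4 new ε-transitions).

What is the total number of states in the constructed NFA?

11

Bottom-up over the parse tree:
Each of the 5 symbol leaves contributes a 2-state fragment.
  11 — 3 states
  (11)* — 5 states
  01 — 3 states
  (11)* | 01 — 10 states
  ((11)* | 01)1 — 11 states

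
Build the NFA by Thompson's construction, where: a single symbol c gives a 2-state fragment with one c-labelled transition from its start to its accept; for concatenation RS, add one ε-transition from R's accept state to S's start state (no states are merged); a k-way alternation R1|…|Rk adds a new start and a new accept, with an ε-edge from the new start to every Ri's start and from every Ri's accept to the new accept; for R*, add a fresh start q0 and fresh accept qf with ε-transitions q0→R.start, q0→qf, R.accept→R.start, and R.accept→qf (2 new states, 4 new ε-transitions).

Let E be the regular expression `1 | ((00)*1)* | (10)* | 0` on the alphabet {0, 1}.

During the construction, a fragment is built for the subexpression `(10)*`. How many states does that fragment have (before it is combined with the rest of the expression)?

Fragment for `(10)*`:
Each of the 2 symbol leaves contributes a 2-state fragment.
  10 — 4 states
  (10)* — 6 states

6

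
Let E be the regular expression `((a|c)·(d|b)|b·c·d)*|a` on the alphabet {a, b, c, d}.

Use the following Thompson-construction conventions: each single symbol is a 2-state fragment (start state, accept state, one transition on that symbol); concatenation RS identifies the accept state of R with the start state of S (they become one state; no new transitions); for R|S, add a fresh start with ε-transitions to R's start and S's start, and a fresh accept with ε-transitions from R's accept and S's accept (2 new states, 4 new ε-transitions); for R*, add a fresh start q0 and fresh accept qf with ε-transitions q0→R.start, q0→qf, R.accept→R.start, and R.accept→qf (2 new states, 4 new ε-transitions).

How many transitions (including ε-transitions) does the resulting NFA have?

28

Recursing over subexpressions:
Each of the 8 symbol leaves contributes 1 transition (1 symbol, 0 ε).
  a|c → 6 transitions (2 symbol, 4 ε)
  d|b → 6 transitions (2 symbol, 4 ε)
  (a|c)·(d|b) → 12 transitions (4 symbol, 8 ε)
  b·c·d → 3 transitions (3 symbol, 0 ε)
  (a|c)·(d|b)|b·c·d → 19 transitions (7 symbol, 12 ε)
  ((a|c)·(d|b)|b·c·d)* → 23 transitions (7 symbol, 16 ε)
  ((a|c)·(d|b)|b·c·d)*|a → 28 transitions (8 symbol, 20 ε)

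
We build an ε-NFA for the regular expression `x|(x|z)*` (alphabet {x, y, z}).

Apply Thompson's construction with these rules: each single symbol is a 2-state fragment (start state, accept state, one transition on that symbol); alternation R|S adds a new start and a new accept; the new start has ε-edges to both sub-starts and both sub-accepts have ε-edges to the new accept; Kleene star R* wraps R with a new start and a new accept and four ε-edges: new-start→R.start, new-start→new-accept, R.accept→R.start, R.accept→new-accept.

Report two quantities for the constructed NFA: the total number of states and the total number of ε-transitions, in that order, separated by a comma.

12, 12

Per subexpression:
Each of the 3 symbol leaves contributes 2 states and 0 ε-transitions.
  x|z — 6 states, 4 ε-transitions
  (x|z)* — 8 states, 8 ε-transitions
  x|(x|z)* — 12 states, 12 ε-transitions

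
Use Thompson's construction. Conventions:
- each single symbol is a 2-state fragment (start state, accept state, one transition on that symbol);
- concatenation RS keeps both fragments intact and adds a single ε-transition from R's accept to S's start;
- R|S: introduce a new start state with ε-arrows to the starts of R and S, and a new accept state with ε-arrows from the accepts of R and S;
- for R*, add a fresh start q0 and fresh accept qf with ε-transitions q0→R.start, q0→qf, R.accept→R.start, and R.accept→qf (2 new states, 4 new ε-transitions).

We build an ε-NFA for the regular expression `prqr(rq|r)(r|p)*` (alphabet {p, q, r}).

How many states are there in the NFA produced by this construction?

Bottom-up over the parse tree:
Each of the 9 symbol leaves contributes a 2-state fragment.
  rq → 4 states
  rq|r → 8 states
  r|p → 6 states
  (r|p)* → 8 states
  prqr(rq|r)(r|p)* → 24 states

24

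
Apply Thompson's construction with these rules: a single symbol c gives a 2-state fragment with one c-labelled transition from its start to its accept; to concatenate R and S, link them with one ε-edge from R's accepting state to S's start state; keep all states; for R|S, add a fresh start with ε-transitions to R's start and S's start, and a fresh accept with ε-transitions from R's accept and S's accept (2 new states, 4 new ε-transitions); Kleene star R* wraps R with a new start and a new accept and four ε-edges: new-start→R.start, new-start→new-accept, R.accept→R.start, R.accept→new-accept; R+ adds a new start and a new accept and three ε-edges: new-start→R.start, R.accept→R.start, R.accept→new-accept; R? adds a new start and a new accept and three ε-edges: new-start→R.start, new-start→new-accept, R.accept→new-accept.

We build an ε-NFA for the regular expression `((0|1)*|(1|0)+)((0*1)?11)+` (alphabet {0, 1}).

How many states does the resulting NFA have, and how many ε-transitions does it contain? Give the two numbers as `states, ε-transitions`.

32, 33

By structural recursion:
Each of the 8 symbol leaves contributes 2 states and 0 ε-transitions.
  0|1 = 6 states, 4 ε-transitions
  (0|1)* = 8 states, 8 ε-transitions
  1|0 = 6 states, 4 ε-transitions
  (1|0)+ = 8 states, 7 ε-transitions
  (0|1)*|(1|0)+ = 18 states, 19 ε-transitions
  0* = 4 states, 4 ε-transitions
  0*1 = 6 states, 5 ε-transitions
  (0*1)? = 8 states, 8 ε-transitions
  (0*1)?11 = 12 states, 10 ε-transitions
  ((0*1)?11)+ = 14 states, 13 ε-transitions
  ((0|1)*|(1|0)+)((0*1)?11)+ = 32 states, 33 ε-transitions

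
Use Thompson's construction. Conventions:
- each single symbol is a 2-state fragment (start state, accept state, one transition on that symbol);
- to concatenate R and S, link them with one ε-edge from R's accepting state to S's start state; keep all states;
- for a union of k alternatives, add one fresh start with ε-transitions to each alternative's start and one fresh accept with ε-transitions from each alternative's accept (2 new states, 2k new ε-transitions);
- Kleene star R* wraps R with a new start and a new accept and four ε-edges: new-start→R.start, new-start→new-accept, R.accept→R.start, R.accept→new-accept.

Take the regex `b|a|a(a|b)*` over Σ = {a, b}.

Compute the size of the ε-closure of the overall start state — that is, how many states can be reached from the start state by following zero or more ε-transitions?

4

Work bottom-up. For each fragment F, track |ε-closure(F.start)| and whether F's accept lies in that closure (i.e. whether F accepts ε). A single-symbol fragment has closure size 1 and does not accept ε.
  a|b → |ε-closure| = 1 + 1 + 1 = 3 (the new accept is not ε-reachable since no branch accepts ε)
  (a|b)* → new start has ε-edges to the inner start and to the new accept, so |ε-closure| = 2 + 3 = 5
  a(a|b)* → same as the first factor's closure: |ε-closure| = 1
  b|a|a(a|b)* → |ε-closure| = 1 + 1 + 1 + 1 = 4 (the new accept is not ε-reachable since no branch accepts ε)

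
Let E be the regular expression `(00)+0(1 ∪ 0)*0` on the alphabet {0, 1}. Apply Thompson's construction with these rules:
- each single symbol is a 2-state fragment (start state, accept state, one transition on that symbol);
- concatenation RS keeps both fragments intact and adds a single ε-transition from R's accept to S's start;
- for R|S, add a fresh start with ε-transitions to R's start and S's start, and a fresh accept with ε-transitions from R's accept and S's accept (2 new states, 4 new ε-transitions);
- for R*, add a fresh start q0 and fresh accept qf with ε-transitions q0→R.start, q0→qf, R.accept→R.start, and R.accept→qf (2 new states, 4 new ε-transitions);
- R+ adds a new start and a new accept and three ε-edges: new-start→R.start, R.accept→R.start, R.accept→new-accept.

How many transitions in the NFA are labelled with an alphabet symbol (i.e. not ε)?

Bottom-up over the parse tree:
Each of the 6 symbol leaves contributes exactly 1 symbol transition.
  00 = 2 symbol transitions
  (00)+ = 2 symbol transitions
  1 ∪ 0 = 2 symbol transitions
  (1 ∪ 0)* = 2 symbol transitions
  (00)+0(1 ∪ 0)*0 = 6 symbol transitions

6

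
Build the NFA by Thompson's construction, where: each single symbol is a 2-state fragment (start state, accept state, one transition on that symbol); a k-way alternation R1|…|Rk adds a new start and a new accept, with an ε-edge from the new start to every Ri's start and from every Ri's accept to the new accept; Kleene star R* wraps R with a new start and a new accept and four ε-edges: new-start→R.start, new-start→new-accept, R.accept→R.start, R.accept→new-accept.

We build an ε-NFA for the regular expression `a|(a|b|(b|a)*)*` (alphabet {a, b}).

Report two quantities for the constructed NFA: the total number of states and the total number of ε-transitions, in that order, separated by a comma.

Recursing over subexpressions:
Each of the 5 symbol leaves contributes 2 states and 0 ε-transitions.
  b|a — 6 states, 4 ε-transitions
  (b|a)* — 8 states, 8 ε-transitions
  a|b|(b|a)* — 14 states, 14 ε-transitions
  (a|b|(b|a)*)* — 16 states, 18 ε-transitions
  a|(a|b|(b|a)*)* — 20 states, 22 ε-transitions

20, 22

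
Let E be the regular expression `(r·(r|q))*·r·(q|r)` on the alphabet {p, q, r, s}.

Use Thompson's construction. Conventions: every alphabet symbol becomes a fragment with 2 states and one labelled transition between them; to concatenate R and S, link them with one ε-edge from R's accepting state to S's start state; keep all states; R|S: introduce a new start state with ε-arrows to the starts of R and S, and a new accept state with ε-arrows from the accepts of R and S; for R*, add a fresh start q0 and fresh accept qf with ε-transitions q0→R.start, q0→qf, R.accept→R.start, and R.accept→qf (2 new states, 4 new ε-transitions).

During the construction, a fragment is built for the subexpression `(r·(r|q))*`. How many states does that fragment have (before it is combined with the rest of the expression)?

10

Fragment for `(r·(r|q))*`:
Each of the 3 symbol leaves contributes a 2-state fragment.
  r|q : 6 states
  r·(r|q) : 8 states
  (r·(r|q))* : 10 states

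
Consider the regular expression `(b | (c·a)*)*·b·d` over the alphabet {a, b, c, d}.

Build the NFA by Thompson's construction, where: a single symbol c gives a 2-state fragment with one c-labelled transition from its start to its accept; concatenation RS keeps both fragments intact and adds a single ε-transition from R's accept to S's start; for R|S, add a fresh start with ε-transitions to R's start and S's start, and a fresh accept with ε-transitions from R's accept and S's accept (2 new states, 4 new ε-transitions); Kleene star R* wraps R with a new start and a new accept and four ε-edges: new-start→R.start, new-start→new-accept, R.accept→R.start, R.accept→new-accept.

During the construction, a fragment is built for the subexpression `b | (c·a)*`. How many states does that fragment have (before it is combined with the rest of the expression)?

10

Fragment for `b | (c·a)*`:
Each of the 3 symbol leaves contributes a 2-state fragment.
  c·a → 4 states
  (c·a)* → 6 states
  b | (c·a)* → 10 states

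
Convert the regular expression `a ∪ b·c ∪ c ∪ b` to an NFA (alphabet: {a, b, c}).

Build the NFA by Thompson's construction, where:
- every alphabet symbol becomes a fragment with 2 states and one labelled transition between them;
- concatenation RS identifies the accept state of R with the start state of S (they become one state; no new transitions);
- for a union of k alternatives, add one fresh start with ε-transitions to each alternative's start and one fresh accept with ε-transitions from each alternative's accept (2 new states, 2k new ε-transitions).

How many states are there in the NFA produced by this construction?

11

Recursing over subexpressions:
Each of the 5 symbol leaves contributes a 2-state fragment.
  b·c → 3 states
  a ∪ b·c ∪ c ∪ b → 11 states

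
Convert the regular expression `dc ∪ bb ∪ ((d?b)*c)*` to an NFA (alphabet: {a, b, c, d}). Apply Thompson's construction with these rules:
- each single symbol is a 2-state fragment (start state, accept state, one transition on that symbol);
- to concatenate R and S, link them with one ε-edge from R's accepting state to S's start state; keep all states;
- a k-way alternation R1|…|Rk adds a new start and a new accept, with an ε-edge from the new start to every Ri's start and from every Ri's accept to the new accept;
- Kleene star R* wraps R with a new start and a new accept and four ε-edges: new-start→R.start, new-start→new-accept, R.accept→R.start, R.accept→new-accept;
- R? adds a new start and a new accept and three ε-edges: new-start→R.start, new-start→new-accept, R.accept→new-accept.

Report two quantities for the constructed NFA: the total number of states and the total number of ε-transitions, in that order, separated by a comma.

22, 21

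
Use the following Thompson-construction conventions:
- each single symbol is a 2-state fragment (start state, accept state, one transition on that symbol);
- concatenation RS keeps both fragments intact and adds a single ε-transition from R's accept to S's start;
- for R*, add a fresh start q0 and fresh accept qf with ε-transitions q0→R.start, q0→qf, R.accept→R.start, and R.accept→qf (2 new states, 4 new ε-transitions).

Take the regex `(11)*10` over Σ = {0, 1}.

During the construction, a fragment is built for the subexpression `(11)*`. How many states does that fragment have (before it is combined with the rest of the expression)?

Fragment for `(11)*`:
Each of the 2 symbol leaves contributes a 2-state fragment.
  11 : 4 states
  (11)* : 6 states

6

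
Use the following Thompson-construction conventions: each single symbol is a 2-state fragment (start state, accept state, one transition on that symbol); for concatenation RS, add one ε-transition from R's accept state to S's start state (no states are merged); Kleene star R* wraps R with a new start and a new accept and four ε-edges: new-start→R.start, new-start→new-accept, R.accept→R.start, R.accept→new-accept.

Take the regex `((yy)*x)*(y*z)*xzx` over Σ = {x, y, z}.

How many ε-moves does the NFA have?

23

Bottom-up over the parse tree:
Each of the 8 symbol leaves contributes 0 ε-transitions.
  yy : 1 ε-transition
  (yy)* : 5 ε-transitions
  (yy)*x : 6 ε-transitions
  ((yy)*x)* : 10 ε-transitions
  y* : 4 ε-transitions
  y*z : 5 ε-transitions
  (y*z)* : 9 ε-transitions
  ((yy)*x)*(y*z)*xzx : 23 ε-transitions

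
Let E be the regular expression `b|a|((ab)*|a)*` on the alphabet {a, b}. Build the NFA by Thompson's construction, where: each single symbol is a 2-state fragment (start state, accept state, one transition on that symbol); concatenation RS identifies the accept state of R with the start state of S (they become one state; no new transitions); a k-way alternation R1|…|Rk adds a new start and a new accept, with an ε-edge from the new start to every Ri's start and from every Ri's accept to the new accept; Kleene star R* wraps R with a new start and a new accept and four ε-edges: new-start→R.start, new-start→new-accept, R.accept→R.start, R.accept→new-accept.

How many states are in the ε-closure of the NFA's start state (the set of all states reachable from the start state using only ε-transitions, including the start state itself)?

Let C(F) = |ε-closure(F.start)| within fragment F, and note whether F accepts ε. Symbol fragments have C = 1 and do not accept ε. Then:
  ab — same as the first factor's closure: C = 1
  (ab)* — C = 1 (new start) + 1 (body) + 1 (new accept) = 3
  (ab)*|a — new start ε-reaches every alternative's start; at least one alternative accepts ε, so the union's new accept is reached too: C = 1 + 3 + 1 + 1 = 6
  ((ab)*|a)* — the star's fresh start ε-reaches both the body's start and the fresh accept: C = 2 + 6 = 8
  b|a|((ab)*|a)* — C = 1 (new start) + (1 + 1 + 8) + 1 (new accept, since some branch ε-reaches its own accept) = 12

12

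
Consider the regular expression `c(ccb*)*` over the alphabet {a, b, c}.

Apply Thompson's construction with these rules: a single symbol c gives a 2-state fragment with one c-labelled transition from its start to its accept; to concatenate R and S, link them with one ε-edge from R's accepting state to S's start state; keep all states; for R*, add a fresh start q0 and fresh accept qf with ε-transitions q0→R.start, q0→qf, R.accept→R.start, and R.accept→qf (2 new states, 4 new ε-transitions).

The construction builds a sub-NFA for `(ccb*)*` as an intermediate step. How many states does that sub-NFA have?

10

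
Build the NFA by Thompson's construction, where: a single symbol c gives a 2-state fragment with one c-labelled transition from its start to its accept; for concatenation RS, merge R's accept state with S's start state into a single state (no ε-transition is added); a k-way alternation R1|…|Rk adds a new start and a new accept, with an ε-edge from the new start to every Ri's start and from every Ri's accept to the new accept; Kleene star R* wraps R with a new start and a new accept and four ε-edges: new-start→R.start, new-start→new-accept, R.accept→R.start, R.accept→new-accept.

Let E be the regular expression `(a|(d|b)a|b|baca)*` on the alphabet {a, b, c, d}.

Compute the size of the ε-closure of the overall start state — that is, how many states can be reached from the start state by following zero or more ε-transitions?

Compute the ε-closure size of each fragment's start state recursively; a symbol fragment's start has no outgoing ε-edge, so its closure is just itself (size 1).
  d|b : new start ε-reaches every alternative's start; none of them accept ε, so the new accept is not reached: |closure| = 1 + 1 + 1 = 3
  (d|b)a : same as the first factor's closure: |closure| = 3
  baca : |closure| equals the left operand's closure size = 1 (its accept is not ε-reachable, so the closure stops there)
  a|(d|b)a|b|baca : |closure| = 1 + 1 + 3 + 1 + 1 = 7 (the new accept is not ε-reachable since no branch accepts ε)
  (a|(d|b)a|b|baca)* : new start has ε-edges to the inner start and to the new accept, so |closure| = 2 + 7 = 9

9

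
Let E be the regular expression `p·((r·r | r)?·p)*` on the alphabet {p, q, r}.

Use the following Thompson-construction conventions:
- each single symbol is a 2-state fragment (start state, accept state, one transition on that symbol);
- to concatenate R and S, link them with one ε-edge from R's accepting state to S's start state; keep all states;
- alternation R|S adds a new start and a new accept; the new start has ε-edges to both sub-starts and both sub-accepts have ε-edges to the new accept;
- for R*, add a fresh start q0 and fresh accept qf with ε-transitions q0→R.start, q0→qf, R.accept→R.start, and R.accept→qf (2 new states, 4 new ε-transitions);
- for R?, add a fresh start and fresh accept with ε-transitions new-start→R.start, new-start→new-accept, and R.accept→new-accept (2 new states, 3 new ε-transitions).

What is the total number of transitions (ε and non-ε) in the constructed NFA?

Bottom-up over the parse tree:
Each of the 5 symbol leaves contributes 1 transition (1 symbol, 0 ε).
  r·r → 3 transitions (2 symbol, 1 ε)
  r·r | r → 8 transitions (3 symbol, 5 ε)
  (r·r | r)? → 11 transitions (3 symbol, 8 ε)
  (r·r | r)?·p → 13 transitions (4 symbol, 9 ε)
  ((r·r | r)?·p)* → 17 transitions (4 symbol, 13 ε)
  p·((r·r | r)?·p)* → 19 transitions (5 symbol, 14 ε)

19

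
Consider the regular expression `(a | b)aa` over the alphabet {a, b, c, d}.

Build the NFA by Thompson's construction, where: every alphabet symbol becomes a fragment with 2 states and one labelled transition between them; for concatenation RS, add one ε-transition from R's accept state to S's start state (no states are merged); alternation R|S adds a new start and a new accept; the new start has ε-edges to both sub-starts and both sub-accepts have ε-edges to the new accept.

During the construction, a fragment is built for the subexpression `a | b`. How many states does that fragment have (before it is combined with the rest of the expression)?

Fragment for `a | b`:
Each of the 2 symbol leaves contributes a 2-state fragment.
  a | b : 6 states

6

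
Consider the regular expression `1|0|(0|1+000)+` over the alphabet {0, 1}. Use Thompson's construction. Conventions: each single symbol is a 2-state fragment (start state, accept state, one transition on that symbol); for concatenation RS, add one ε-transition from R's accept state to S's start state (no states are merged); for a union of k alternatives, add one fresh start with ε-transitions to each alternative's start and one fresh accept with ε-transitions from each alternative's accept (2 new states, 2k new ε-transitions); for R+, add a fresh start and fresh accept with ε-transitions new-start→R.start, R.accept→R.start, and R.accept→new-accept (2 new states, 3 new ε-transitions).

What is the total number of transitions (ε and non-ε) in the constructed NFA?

26

Per subexpression:
Each of the 7 symbol leaves contributes 1 transition (1 symbol, 0 ε).
  1+ = 4 transitions (1 symbol, 3 ε)
  1+000 = 10 transitions (4 symbol, 6 ε)
  0|1+000 = 15 transitions (5 symbol, 10 ε)
  (0|1+000)+ = 18 transitions (5 symbol, 13 ε)
  1|0|(0|1+000)+ = 26 transitions (7 symbol, 19 ε)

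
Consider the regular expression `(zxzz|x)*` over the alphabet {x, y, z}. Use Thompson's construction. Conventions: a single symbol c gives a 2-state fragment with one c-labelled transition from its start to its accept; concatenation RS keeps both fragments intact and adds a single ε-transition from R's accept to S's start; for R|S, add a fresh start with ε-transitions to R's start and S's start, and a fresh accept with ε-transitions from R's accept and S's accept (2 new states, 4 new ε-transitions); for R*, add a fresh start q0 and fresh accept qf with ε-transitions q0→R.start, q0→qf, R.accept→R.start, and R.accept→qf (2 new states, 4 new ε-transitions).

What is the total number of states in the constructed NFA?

Recursing over subexpressions:
Each of the 5 symbol leaves contributes a 2-state fragment.
  zxzz : 8 states
  zxzz|x : 12 states
  (zxzz|x)* : 14 states

14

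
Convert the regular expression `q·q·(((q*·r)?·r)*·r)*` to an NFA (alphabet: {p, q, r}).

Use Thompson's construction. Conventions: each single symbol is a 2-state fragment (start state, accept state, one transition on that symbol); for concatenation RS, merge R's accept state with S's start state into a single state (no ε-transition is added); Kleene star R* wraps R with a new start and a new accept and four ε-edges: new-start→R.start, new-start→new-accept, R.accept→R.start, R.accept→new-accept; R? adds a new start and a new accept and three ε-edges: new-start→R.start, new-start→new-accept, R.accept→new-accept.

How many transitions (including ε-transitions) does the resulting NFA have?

21

Building bottom-up:
Each of the 6 symbol leaves contributes 1 transition (1 symbol, 0 ε).
  q* = 5 transitions (1 symbol, 4 ε)
  q*·r = 6 transitions (2 symbol, 4 ε)
  (q*·r)? = 9 transitions (2 symbol, 7 ε)
  (q*·r)?·r = 10 transitions (3 symbol, 7 ε)
  ((q*·r)?·r)* = 14 transitions (3 symbol, 11 ε)
  ((q*·r)?·r)*·r = 15 transitions (4 symbol, 11 ε)
  (((q*·r)?·r)*·r)* = 19 transitions (4 symbol, 15 ε)
  q·q·(((q*·r)?·r)*·r)* = 21 transitions (6 symbol, 15 ε)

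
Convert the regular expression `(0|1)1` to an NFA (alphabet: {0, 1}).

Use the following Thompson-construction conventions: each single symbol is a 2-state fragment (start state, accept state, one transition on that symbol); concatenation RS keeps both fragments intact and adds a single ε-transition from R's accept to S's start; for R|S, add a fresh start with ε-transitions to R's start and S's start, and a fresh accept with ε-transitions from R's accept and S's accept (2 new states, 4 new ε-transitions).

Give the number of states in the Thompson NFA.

8

Bottom-up over the parse tree:
Each of the 3 symbol leaves contributes a 2-state fragment.
  0|1 → 6 states
  (0|1)1 → 8 states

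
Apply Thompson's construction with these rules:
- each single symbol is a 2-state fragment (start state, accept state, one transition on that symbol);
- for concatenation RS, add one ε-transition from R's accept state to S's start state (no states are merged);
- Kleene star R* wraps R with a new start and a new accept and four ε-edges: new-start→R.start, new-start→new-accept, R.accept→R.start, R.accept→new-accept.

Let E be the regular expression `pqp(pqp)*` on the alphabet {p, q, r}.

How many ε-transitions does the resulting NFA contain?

Bottom-up over the parse tree:
Each of the 6 symbol leaves contributes 0 ε-transitions.
  pqp : 2 ε-transitions
  (pqp)* : 6 ε-transitions
  pqp(pqp)* : 9 ε-transitions

9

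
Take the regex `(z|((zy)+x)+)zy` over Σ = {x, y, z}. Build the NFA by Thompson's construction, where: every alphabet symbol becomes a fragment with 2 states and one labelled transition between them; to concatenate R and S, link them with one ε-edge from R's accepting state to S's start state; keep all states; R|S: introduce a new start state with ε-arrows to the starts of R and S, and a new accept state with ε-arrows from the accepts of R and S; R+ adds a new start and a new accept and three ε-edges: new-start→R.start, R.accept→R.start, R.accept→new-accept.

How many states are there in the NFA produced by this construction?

Building bottom-up:
Each of the 6 symbol leaves contributes a 2-state fragment.
  zy — 4 states
  (zy)+ — 6 states
  (zy)+x — 8 states
  ((zy)+x)+ — 10 states
  z|((zy)+x)+ — 14 states
  (z|((zy)+x)+)zy — 18 states

18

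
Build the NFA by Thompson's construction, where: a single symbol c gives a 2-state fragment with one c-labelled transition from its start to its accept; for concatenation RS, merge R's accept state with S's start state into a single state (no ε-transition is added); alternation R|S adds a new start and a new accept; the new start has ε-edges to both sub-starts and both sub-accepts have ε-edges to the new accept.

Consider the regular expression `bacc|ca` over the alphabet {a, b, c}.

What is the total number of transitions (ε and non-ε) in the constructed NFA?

10

Recursing over subexpressions:
Each of the 6 symbol leaves contributes 1 transition (1 symbol, 0 ε).
  bacc → 4 transitions (4 symbol, 0 ε)
  ca → 2 transitions (2 symbol, 0 ε)
  bacc|ca → 10 transitions (6 symbol, 4 ε)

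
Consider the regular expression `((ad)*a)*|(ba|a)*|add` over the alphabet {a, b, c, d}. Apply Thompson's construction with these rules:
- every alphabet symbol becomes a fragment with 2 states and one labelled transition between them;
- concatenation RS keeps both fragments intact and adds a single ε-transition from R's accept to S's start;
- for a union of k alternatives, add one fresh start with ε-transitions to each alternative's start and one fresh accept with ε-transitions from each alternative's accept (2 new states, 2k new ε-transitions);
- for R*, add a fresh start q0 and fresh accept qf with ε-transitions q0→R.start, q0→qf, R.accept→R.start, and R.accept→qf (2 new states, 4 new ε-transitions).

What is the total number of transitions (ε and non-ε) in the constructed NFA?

36

Building bottom-up:
Each of the 9 symbol leaves contributes 1 transition (1 symbol, 0 ε).
  ad : 3 transitions (2 symbol, 1 ε)
  (ad)* : 7 transitions (2 symbol, 5 ε)
  (ad)*a : 9 transitions (3 symbol, 6 ε)
  ((ad)*a)* : 13 transitions (3 symbol, 10 ε)
  ba : 3 transitions (2 symbol, 1 ε)
  ba|a : 8 transitions (3 symbol, 5 ε)
  (ba|a)* : 12 transitions (3 symbol, 9 ε)
  add : 5 transitions (3 symbol, 2 ε)
  ((ad)*a)*|(ba|a)*|add : 36 transitions (9 symbol, 27 ε)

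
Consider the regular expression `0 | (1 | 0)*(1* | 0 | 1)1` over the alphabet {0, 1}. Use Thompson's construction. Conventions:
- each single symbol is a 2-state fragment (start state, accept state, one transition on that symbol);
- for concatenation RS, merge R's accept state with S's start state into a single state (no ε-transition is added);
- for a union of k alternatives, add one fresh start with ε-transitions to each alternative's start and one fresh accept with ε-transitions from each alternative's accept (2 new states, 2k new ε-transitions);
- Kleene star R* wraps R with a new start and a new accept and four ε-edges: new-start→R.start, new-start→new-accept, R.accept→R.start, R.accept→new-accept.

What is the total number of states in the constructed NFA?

22

Recursing over subexpressions:
Each of the 7 symbol leaves contributes a 2-state fragment.
  1 | 0 — 6 states
  (1 | 0)* — 8 states
  1* — 4 states
  1* | 0 | 1 — 10 states
  (1 | 0)*(1* | 0 | 1)1 — 18 states
  0 | (1 | 0)*(1* | 0 | 1)1 — 22 states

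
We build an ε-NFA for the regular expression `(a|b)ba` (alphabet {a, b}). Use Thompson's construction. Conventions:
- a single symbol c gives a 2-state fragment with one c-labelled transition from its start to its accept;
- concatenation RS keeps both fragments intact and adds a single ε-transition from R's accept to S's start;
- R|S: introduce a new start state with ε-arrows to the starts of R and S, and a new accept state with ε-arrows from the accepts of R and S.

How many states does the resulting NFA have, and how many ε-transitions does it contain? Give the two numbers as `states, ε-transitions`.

10, 6

By structural recursion:
Each of the 4 symbol leaves contributes 2 states and 0 ε-transitions.
  a|b = 6 states, 4 ε-transitions
  (a|b)ba = 10 states, 6 ε-transitions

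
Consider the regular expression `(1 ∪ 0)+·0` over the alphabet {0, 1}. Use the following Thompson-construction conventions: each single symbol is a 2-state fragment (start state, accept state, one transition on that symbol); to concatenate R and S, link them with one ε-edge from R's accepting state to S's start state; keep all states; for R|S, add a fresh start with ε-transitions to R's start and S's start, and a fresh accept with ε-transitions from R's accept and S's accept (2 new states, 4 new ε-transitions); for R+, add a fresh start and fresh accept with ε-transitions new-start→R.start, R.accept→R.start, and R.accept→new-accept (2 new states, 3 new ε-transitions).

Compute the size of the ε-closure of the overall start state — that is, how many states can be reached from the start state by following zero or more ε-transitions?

Work bottom-up. For each fragment F, track |ε-closure(F.start)| and whether F's accept lies in that closure (i.e. whether F accepts ε). A single-symbol fragment has closure size 1 and does not accept ε.
  1 ∪ 0 → C = 1 + 1 + 1 = 3 (the new accept is not ε-reachable since no branch accepts ε)
  (1 ∪ 0)+ → new start ε-reaches only the body's start; the new accept needs a symbol first: C = 1 + 3 = 4
  (1 ∪ 0)+·0 → C equals the left operand's closure size = 4 (its accept is not ε-reachable, so the closure stops there)

4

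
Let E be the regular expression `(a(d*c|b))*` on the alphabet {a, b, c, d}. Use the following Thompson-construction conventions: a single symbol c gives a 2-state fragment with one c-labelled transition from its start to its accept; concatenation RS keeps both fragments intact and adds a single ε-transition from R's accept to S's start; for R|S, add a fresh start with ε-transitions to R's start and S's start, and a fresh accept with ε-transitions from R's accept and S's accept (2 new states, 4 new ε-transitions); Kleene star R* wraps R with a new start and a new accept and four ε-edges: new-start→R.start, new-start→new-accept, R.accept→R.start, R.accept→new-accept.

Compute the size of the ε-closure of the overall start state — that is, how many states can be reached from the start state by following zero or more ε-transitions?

3

Work bottom-up. For each fragment F, track |ε-closure(F.start)| and whether F's accept lies in that closure (i.e. whether F accepts ε). A single-symbol fragment has closure size 1 and does not accept ε.
  d* : the star's fresh start ε-reaches both the body's start and the fresh accept: |ε-closure| = 2 + 1 = 3
  d*c : |ε-closure| = 3 + 1 = 4 (closure spills across the concat boundary because the left factor accepts ε)
  d*c|b : |ε-closure| = 1 + 4 + 1 = 6 (the new accept is not ε-reachable since no branch accepts ε)
  a(d*c|b) : |ε-closure| equals the left operand's closure size = 1 (its accept is not ε-reachable, so the closure stops there)
  (a(d*c|b))* : the star's fresh start ε-reaches both the body's start and the fresh accept: |ε-closure| = 2 + 1 = 3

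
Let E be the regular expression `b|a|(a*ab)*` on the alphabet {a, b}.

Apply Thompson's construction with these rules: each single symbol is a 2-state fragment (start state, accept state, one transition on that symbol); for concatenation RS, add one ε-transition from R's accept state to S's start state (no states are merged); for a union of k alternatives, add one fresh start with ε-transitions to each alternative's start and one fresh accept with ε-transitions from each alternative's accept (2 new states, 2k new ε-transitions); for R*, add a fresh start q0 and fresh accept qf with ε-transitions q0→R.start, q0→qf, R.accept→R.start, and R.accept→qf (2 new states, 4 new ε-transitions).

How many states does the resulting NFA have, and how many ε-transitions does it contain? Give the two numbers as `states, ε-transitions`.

16, 16

By structural recursion:
Each of the 5 symbol leaves contributes 2 states and 0 ε-transitions.
  a* = 4 states, 4 ε-transitions
  a*ab = 8 states, 6 ε-transitions
  (a*ab)* = 10 states, 10 ε-transitions
  b|a|(a*ab)* = 16 states, 16 ε-transitions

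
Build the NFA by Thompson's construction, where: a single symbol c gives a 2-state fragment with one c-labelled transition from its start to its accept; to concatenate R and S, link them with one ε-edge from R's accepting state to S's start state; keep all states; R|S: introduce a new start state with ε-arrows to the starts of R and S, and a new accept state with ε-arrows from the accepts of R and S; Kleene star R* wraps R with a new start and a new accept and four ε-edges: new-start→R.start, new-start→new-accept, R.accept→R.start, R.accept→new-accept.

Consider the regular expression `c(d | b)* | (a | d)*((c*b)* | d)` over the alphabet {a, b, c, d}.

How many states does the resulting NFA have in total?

32

By structural recursion:
Each of the 8 symbol leaves contributes a 2-state fragment.
  d | b → 6 states
  (d | b)* → 8 states
  c(d | b)* → 10 states
  a | d → 6 states
  (a | d)* → 8 states
  c* → 4 states
  c*b → 6 states
  (c*b)* → 8 states
  (c*b)* | d → 12 states
  (a | d)*((c*b)* | d) → 20 states
  c(d | b)* | (a | d)*((c*b)* | d) → 32 states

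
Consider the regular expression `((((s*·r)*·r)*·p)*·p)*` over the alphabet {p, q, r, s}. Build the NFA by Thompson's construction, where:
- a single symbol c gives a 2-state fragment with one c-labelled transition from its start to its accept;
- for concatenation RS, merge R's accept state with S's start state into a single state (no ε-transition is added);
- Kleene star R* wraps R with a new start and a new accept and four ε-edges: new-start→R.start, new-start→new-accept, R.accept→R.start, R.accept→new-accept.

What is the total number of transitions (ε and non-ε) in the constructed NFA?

Bottom-up over the parse tree:
Each of the 5 symbol leaves contributes 1 transition (1 symbol, 0 ε).
  s* → 5 transitions (1 symbol, 4 ε)
  s*·r → 6 transitions (2 symbol, 4 ε)
  (s*·r)* → 10 transitions (2 symbol, 8 ε)
  (s*·r)*·r → 11 transitions (3 symbol, 8 ε)
  ((s*·r)*·r)* → 15 transitions (3 symbol, 12 ε)
  ((s*·r)*·r)*·p → 16 transitions (4 symbol, 12 ε)
  (((s*·r)*·r)*·p)* → 20 transitions (4 symbol, 16 ε)
  (((s*·r)*·r)*·p)*·p → 21 transitions (5 symbol, 16 ε)
  ((((s*·r)*·r)*·p)*·p)* → 25 transitions (5 symbol, 20 ε)

25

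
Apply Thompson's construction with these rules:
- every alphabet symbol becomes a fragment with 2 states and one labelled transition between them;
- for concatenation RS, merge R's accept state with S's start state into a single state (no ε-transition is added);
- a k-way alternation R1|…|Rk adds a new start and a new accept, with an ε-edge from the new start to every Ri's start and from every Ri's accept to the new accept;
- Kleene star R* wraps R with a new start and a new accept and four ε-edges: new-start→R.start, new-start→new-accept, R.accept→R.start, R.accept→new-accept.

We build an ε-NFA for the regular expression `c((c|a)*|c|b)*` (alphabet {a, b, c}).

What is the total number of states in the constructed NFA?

Per subexpression:
Each of the 5 symbol leaves contributes a 2-state fragment.
  c|a → 6 states
  (c|a)* → 8 states
  (c|a)*|c|b → 14 states
  ((c|a)*|c|b)* → 16 states
  c((c|a)*|c|b)* → 17 states

17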